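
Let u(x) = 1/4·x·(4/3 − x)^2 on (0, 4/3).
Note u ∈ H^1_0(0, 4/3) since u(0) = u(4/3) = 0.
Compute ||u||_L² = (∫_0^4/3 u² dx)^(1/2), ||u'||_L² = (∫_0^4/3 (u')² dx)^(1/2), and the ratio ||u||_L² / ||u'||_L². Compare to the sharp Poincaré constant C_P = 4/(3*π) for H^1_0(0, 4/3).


||u||_L² / ||u'||_L² = 2*sqrt(14)/21 < C_P = 4/(3*π).

u(x) = 1/4·x·(4/3 − x)^2, so u'(x) = (3*x - 4)*(9*x - 4)/36.
u(x) = 1/4·x·(4/3 − x)^2 vanishes at x = 0 and x = 4/3, so u ∈ H^1_0(0, 4/3). Differentiate via the product rule and integrate the resulting polynomials term by term.
  ∫_0^4/3 u² dx = ∫_0^4/3 (x^6/16 - x^5/3 + 2*x^4/3 - 16*x^3/27 + 16*x^2/81) dx. Term by term:
    ∫_0^4/3 x^6/16 dx = 1024/15309;  ∫_0^4/3 -x^5/3 dx = -2048/6561;  ∫_0^4/3 2*x^4/3 dx = 2048/3645;
    ∫_0^4/3 -16*x^3/27 dx = -1024/2187;  ∫_0^4/3 16*x^2/81 dx = 1024/6561.
  Sum: 1024/15309 − 2048/6561 + 2048/3645 − 1024/2187 + 1024/6561 = 1024/229635.
  ∫_0^4/3 (u')² dx = ∫_0^4/3 (9*x^4/16 - 2*x^3 + 22*x^2/9 - 32*x/27 + 16/81) dx. Term by term:
    ∫_0^4/3 9*x^4/16 dx = 64/135;  ∫_0^4/3 -2*x^3 dx = -128/81;  ∫_0^4/3 22*x^2/9 dx = 1408/729;
    ∫_0^4/3 -32*x/27 dx = -256/243;  ∫_0^4/3 16/81 dx = 64/243.
  Sum: 64/135 − 128/81 + 1408/729 − 256/243 + 64/243 = 128/3645.
∫_0^4/3 u² dx = 1024/229635, so ||u||_L² = 32*sqrt(35)/2835.
∫_0^4/3 (u')² dx = 128/3645, so ||u'||_L² = 8*sqrt(10)/135.
Ratio ||u||_L² / ||u'||_L² = 2*sqrt(14)/21.
Sharp Poincaré constant on H^1_0(0, 4/3) is C_P = L/π = 4/(3*π), achieved by sin(3*π/4·x).
A polynomial bump cannot attain the sharp Poincaré constant (only the first sine eigenfunction does), so the ratio is strictly less than C_P, consistent with ||u||_L² ≤ C_P ||u'||_L².


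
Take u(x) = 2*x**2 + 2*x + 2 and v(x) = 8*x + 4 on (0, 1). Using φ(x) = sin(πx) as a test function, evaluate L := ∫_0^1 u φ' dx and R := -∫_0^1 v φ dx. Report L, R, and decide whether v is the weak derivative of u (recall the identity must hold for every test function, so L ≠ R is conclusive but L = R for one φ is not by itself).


LHS = -8/π, RHS = -16/π. No, v is not the weak derivative of u.

u(x) = 2*x**2 + 2*x + 2, classical derivative u'(x) = 4*x + 2.
φ(x) = sin(πx), so φ'(x) = π*cos(π*x).
Note φ(0) = φ(1) = 0, so the boundary term u·φ vanishes.
LHS = ∫_0^1 u(x) φ'(x) dx = ∫_0^1 (2*π*x^2*cos(π*x) + 2*π*x*cos(π*x) + 2*π*cos(π*x)) dx. Term by term:
  ∫_0^1 2*π*cos(π*x) dx = 0;  ∫_0^1 2*π*x*cos(π*x) dx = -4/π;  ∫_0^1 2*π*x^2*cos(π*x) dx = -4/π.
Sum: 0 − 4/π − 4/π = -8/π.
So LHS = -8/π.
∫_0^1 v(x) φ(x) dx = ∫_0^1 (8*x*sin(π*x) + 4*sin(π*x)) dx. Term by term:
  ∫_0^1 4*sin(π*x) dx = 8/π;  ∫_0^1 8*x*sin(π*x) dx = 8/π.
Sum: 8/π + 8/π = 16/π.
So RHS = -∫_0^1 v(x) φ(x) dx = -16/π.
LHS − RHS = 8/π ≠ 0, so the identity fails.
(For a valid weak derivative the identity must hold for EVERY test function, in particular this one. The failure shows v is NOT the weak derivative of u.)
Correct weak derivative would be u'(x) = 4*x + 2.


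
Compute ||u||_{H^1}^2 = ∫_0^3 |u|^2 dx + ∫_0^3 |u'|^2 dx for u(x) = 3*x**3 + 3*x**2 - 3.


||u||_{H^1}^2 = 159381/14

The H^1 norm (squared) on an interval (0, L) is
  ||u||_{H^1}^2 = ∫_0^L u(x)^2 dx + ∫_0^L u'(x)^2 dx.
Compute u'(x) = 9*x**2 + 6*x.
Then u(x)^2 = 9*x**6 + 18*x**5 + 9*x**4 - 18*x**3 - 18*x**2 + 9 and u'(x)^2 = 81*x**4 + 108*x**3 + 36*x**2.
Integrate each monomial from 0 to 3 using ∫_0^3 c·x^n dx = c·3^(n+1)/(n+1):
  ∫_0^3 u(x)^2 dx = ∫_0^3 (9*x^6 + 18*x^5 + 9*x^4 - 18*x^3 - 18*x^2 + 9) dx. Term by term:
    ∫_0^3 9*x^6 dx = 19683/7;  ∫_0^3 18*x^5 dx = 2187;  ∫_0^3 9*x^4 dx = 2187/5;
    ∫_0^3 -18*x^3 dx = -729/2;  ∫_0^3 -18*x^2 dx = -162;  ∫_0^3 9 dx = 27.
  Sum: 19683/7 + 2187 + 2187/5 − 729/2 − 162 + 27 = 345573/70.
  ∫_0^3 u'(x)^2 dx = ∫_0^3 (81*x^4 + 108*x^3 + 36*x^2) dx. Term by term:
    ∫_0^3 81*x^4 dx = 19683/5;  ∫_0^3 108*x^3 dx = 2187;  ∫_0^3 36*x^2 dx = 324.
  Sum: 19683/5 + 2187 + 324 = 32238/5.
Adding: ||u||_{H^1}^2 = 345573/70 + 32238/5 = 159381/14.


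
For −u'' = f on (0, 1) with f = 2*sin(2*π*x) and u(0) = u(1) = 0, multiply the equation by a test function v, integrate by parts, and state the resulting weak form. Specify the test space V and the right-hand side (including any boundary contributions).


V = H^1_0(0, 1) (so v(0) = v(1) = 0); weak form: ∫_0^1 u'v' dx = ∫_0^1 (2*sin(2*π*x)) v dx for all v ∈ V.

Multiply both sides by a test function v and integrate from 0 to 1:
  ∫_0^1 −u''(x) v(x) dx = ∫_0^1 f(x) v(x) dx.
Integrate the LHS by parts once:
  ∫_0^1 −u'' v dx = −[u'(x) v(x)]_0^1 + ∫_0^1 u'(x) v'(x) dx.
Thus ∫_0^1 u'(x) v'(x) dx = ∫_0^1 f(x) v(x) dx + [u'(x) v(x)]_0^1.
Choose V so that boundary terms are either known or forced to vanish.
u is Dirichlet: u(0) = u(1) = 0. Let V = H^1_0(0, 1); then v(0) = v(1) = 0, and [u' v]_0^1 = 0.
Weak formulation: find u (satisfying any essential BC) such that ∫_0^1 u'(x) v'(x) dx = ∫_0^1 f v dx for all v ∈ V.
Substituting f(x) = 2*sin(2*π*x), the right-hand side is ∫_0^1 (2*sin(2*π*x)) v dx.


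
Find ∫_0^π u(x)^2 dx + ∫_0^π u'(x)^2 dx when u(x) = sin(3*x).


||u||_{H^1(0,π)}^2 = 5*π

u'(x) = 3*cos(3*x).
Expand u² and (u')² and integrate term by term on (0, π), using: for integers n ≥ 1, ∫_0^π sin²(nx) dx = ∫_0^π cos²(nx) dx = π/2; for n ≠ n', ∫_0^π sin(nx)sin(n'x) dx = ∫_0^π cos(nx)cos(n'x) dx = 0; and by product-to-sum, ∫_0^π sin(nx)cos(n'x) dx = ½∫_0^π [sin((n+n')x) + sin((n−n')x)] dx, which is 0 when n+n' is even and 2n/(n²−n'²) when n+n' is odd (it need not vanish on (0, π)).
  u² squared terms: (1)²·∫sin(3x)² dx = 1·π/2 = π/2.
  So ∫_0^π u² dx = π/2.
  (u')² squared terms: (3)²·∫cos(3x)² dx = 9·π/2 = 9*π/2.
  So ∫_0^π (u')² dx = 9*π/2.
||u||_{H^1}^2 = (π/2) + (9*π/2) = 5*π.


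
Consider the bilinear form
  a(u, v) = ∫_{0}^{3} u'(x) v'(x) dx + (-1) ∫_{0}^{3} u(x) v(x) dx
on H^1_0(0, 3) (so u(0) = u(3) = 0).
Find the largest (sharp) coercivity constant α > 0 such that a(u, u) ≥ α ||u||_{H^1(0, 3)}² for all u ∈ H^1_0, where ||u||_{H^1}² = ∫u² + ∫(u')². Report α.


α = (-9 + π^2)/(9 + π^2)

Coercivity of a(·,·) on H^1_0(0, 3) means a(u, u) ≥ α ||u||_{H^1}² for every u ∈ H^1_0.
The interval has length L = 3, and Poincaré/coercivity depend only on L. Here a(u, u) = ∫(u')² + (-1)·∫u².
Here c = -1 < 0 with |c| < (π/L)² = π^2/9, so coercivity still holds. The condition a(u,u) ≥ α||u||_{H^1}² reads (1−α)∫(u')² ≥ (α−c)∫u². Any admissible α is ≤ 1 (rapidly oscillating u have ∫u²/∫(u')² → 0), and α = 1 would force 0 ≥ (1−c)∫u², impossible since c < 1; so 1−α > 0. By the sharp Poincaré inequality on H^1_0 of an interval of length L, ∫(u')² ≥ (π/L)²∫u² with equality for the first sine mode sin(π(x−x₀)/L) (x₀ the left endpoint), so the inequality holds for all u iff (1−α)(π/L)² ≥ α − c, i.e. α ≤ ((π/L)² + c)/((π/L)² + 1) = (1 + c(L/π)²)/(1 + (L/π)²). (Direct route, valid since c ≤ 0: Poincaré gives c∫u² ≥ c(L/π)²∫(u')², so a(u,u) ≥ (1 + c(L/π)²)∫(u')², while ||u||_{H^1}² ≤ (1 + (L/π)²)∫(u')²; dividing yields the same α.) With (π/L)² = π^2/9 and c = -1, the largest admissible constant is α = ((π/L)² + c)/((π/L)² + 1).
Simplifying, α = (-9 + π^2)/(9 + π^2).


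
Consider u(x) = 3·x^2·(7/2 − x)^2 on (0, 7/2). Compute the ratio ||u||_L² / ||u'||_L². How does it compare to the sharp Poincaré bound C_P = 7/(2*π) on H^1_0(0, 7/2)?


||u||_L² / ||u'||_L² = 7*sqrt(3)/12 < C_P = 7/(2*π).

u(x) = 3·x^2·(7/2 − x)^2, so u'(x) = 3*x*(2*x - 7)*(4*x - 7)/2.
u(x) = 3·x^2·(7/2 − x)^2 vanishes at x = 0 and x = 7/2, so u ∈ H^1_0(0, 7/2). Differentiate via the product rule and integrate the resulting polynomials term by term.
  ∫_0^7/2 u² dx = ∫_0^7/2 (9*x^8 - 126*x^7 + 1323*x^6/2 - 3087*x^5/2 + 21609*x^4/16) dx. Term by term:
    ∫_0^7/2 9*x^8 dx = 40353607/512;  ∫_0^7/2 -126*x^7 dx = -363182463/1024;  ∫_0^7/2 1323*x^6/2 dx = 155649627/256;
    ∫_0^7/2 -3087*x^5/2 dx = -121060821/256;  ∫_0^7/2 21609*x^4/16 dx = 363182463/2560.
  Sum: 40353607/512 − 363182463/1024 + 155649627/256 − 121060821/256 + 363182463/2560 = 5764801/5120.
  ∫_0^7/2 (u')² dx = ∫_0^7/2 (144*x^6 - 1512*x^5 + 5733*x^4 - 9261*x^3 + 21609*x^2/4) dx. Term by term:
    ∫_0^7/2 144*x^6 dx = 1058841/8;  ∫_0^7/2 -1512*x^5 dx = -7411887/16;  ∫_0^7/2 5733*x^4 dx = 96354531/160;
    ∫_0^7/2 -9261*x^3 dx = -22235661/64;  ∫_0^7/2 21609*x^2/4 dx = 2470629/32.
  Sum: 1058841/8 − 7411887/16 + 96354531/160 − 22235661/64 + 2470629/32 = 352947/320.
∫_0^7/2 u² dx = 5764801/5120, so ||u||_L² = 2401*sqrt(5)/160.
∫_0^7/2 (u')² dx = 352947/320, so ||u'||_L² = 343*sqrt(15)/40.
Ratio ||u||_L² / ||u'||_L² = 7*sqrt(3)/12.
Sharp Poincaré constant on H^1_0(0, 7/2) is C_P = L/π = 7/(2*π), achieved by sin(2*π/7·x).
A polynomial bump cannot attain the sharp Poincaré constant (only the first sine eigenfunction does), so the ratio is strictly less than C_P, consistent with ||u||_L² ≤ C_P ||u'||_L².


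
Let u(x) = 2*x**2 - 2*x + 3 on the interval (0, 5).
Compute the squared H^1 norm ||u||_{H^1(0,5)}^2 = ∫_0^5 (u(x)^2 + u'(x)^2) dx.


||u||_{H^1}^2 = 6895/3

The H^1 norm (squared) on an interval (0, L) is
  ||u||_{H^1}^2 = ∫_0^L u(x)^2 dx + ∫_0^L u'(x)^2 dx.
Compute u'(x) = 4*x - 2.
Then u(x)^2 = 4*x**4 - 8*x**3 + 16*x**2 - 12*x + 9 and u'(x)^2 = 16*x**2 - 16*x + 4.
Integrate each monomial from 0 to 5 using ∫_0^5 c·x^n dx = c·5^(n+1)/(n+1):
  ∫_0^5 u(x)^2 dx = ∫_0^5 (4*x^4 - 8*x^3 + 16*x^2 - 12*x + 9) dx. Term by term:
    ∫_0^5 4*x^4 dx = 2500;  ∫_0^5 -8*x^3 dx = -1250;  ∫_0^5 16*x^2 dx = 2000/3;
    ∫_0^5 -12*x dx = -150;  ∫_0^5 9 dx = 45.
  Sum: 2500 − 1250 + 2000/3 − 150 + 45 = 5435/3.
  ∫_0^5 u'(x)^2 dx = ∫_0^5 (16*x^2 - 16*x + 4) dx. Term by term:
    ∫_0^5 16*x^2 dx = 2000/3;  ∫_0^5 -16*x dx = -200;  ∫_0^5 4 dx = 20.
  Sum: 2000/3 − 200 + 20 = 1460/3.
Adding: ||u||_{H^1}^2 = 5435/3 + 1460/3 = 6895/3.


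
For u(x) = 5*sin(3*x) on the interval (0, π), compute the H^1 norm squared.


||u||_{H^1(0,π)}^2 = 125*π

u'(x) = 15*cos(3*x).
Expand u² and (u')² and integrate term by term on (0, π), using: for integers n ≥ 1, ∫_0^π sin²(nx) dx = ∫_0^π cos²(nx) dx = π/2; for n ≠ n', ∫_0^π sin(nx)sin(n'x) dx = ∫_0^π cos(nx)cos(n'x) dx = 0; and by product-to-sum, ∫_0^π sin(nx)cos(n'x) dx = ½∫_0^π [sin((n+n')x) + sin((n−n')x)] dx, which is 0 when n+n' is even and 2n/(n²−n'²) when n+n' is odd (it need not vanish on (0, π)).
  u² squared terms: (5)²·∫sin(3x)² dx = 25·π/2 = 25*π/2.
  So ∫_0^π u² dx = 25*π/2.
  (u')² squared terms: (15)²·∫cos(3x)² dx = 225·π/2 = 225*π/2.
  So ∫_0^π (u')² dx = 225*π/2.
||u||_{H^1}^2 = (25*π/2) + (225*π/2) = 125*π.


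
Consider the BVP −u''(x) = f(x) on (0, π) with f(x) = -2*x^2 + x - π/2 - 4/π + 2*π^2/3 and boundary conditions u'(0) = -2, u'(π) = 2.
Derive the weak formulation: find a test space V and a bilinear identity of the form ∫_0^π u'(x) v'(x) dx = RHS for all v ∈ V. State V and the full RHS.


V = H^1(0, π) (v unrestricted at boundary; u is determined up to an additive constant); weak form: ∫_0^π u'v' dx = ∫_0^π (-2*x^2 + x - π/2 - 4/π + 2*π^2/3) v dx + 2·v(π) + 2·v(0) for all v ∈ V.

Multiply both sides by a test function v and integrate from 0 to π:
  ∫_0^π −u''(x) v(x) dx = ∫_0^π f(x) v(x) dx.
Integrate the LHS by parts once:
  ∫_0^π −u'' v dx = −[u'(x) v(x)]_0^π + ∫_0^π u'(x) v'(x) dx.
Thus ∫_0^π u'(x) v'(x) dx = ∫_0^π f(x) v(x) dx + [u'(x) v(x)]_0^π.
Choose V so that boundary terms are either known or forced to vanish.
u has inhomogeneous Neumann u'(0) = -2, u'(π) = 2. [u' v]_0^π = (2)·v(π) − (-2)·v(0) = 2·v(π) + 2·v(0). Take V = H^1(0, π); boundary term becomes part of RHS.
Weak formulation: find u (satisfying any essential BC) such that ∫_0^π u'(x) v'(x) dx = ∫_0^π f v dx + 2·v(π) + 2·v(0) for all v ∈ V (Neumann data are natural BCs: they enter the RHS as boundary terms).
Substituting f(x) = -2*x^2 + x - π/2 - 4/π + 2*π^2/3, the right-hand side is ∫_0^π (-2*x^2 + x - π/2 - 4/π + 2*π^2/3) v dx + 2·v(π) + 2·v(0).
Compatibility check (pure Neumann): taking v ≡ 1 ∈ V gives 0 = ∫_0^π f dx + (2) − (-2), i.e. ∫_0^π f dx must equal u'(0) − u'(π) = -4. Indeed ∫_0^π (-2*x^2 + x - π/2 - 4/π + 2*π^2/3) dx = -4, so the data are compatible. The solution is then unique only up to an additive constant (fix it e.g. by requiring ∫_0^π u dx = 0).


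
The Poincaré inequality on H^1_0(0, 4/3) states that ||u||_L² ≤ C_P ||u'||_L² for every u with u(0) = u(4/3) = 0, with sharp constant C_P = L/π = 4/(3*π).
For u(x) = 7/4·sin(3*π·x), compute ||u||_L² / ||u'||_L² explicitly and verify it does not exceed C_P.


||u||_L² / ||u'||_L² = 1/(3*π) < C_P = 4/(3*π).

u(x) = 7/4·sin(3*π·x), so u'(x) = 21*π*cos(3*π*x)/4.
Writing u(x) = A·sin(kπx/L) with A = 7/4 and k = 4, use ∫_0^L sin²(kπx/L) dx = L/2 and ∫_0^L cos²(kπx/L) dx = L/2.
u² = 49/16·sin²(3*π·x) and (u')² = 441*π^2/16·cos²(3*π·x), and each of sin², cos² integrates to L/2 = 2/3 over (0, 4/3).
∫_0^4/3 u² dx = 49/24, so ||u||_L² = 7*sqrt(6)/12.
∫_0^4/3 (u')² dx = 147*π^2/8, so ||u'||_L² = 7*sqrt(6)*π/4.
Ratio ||u||_L² / ||u'||_L² = 1/(3*π).
Sharp Poincaré constant on H^1_0(0, 4/3) is C_P = L/π = 4/(3*π), achieved by sin(3*π/4·x).
This is the k = 4 harmonic; the ratio L/(kπ) is strictly less than C_P = L/π, consistent with the sharp inequality ||u||_L² ≤ C_P ||u'||_L².


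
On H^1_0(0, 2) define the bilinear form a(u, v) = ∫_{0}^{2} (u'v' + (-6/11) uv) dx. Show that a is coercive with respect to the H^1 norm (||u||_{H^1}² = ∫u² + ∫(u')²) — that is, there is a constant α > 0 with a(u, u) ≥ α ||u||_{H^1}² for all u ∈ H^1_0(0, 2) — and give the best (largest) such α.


α = (-24/11 + π^2)/(4 + π^2)

Coercivity of a(·,·) on H^1_0(0, 2) means a(u, u) ≥ α ||u||_{H^1}² for every u ∈ H^1_0.
The interval has length L = 2, and Poincaré/coercivity depend only on L. Here a(u, u) = ∫(u')² + (-6/11)·∫u².
Here c = -6/11 < 0 with |c| < (π/L)² = π^2/4, so coercivity still holds. The condition a(u,u) ≥ α||u||_{H^1}² reads (1−α)∫(u')² ≥ (α−c)∫u². Any admissible α is ≤ 1 (rapidly oscillating u have ∫u²/∫(u')² → 0), and α = 1 would force 0 ≥ (1−c)∫u², impossible since c < 1; so 1−α > 0. By the sharp Poincaré inequality on H^1_0 of an interval of length L, ∫(u')² ≥ (π/L)²∫u² with equality for the first sine mode sin(π(x−x₀)/L) (x₀ the left endpoint), so the inequality holds for all u iff (1−α)(π/L)² ≥ α − c, i.e. α ≤ ((π/L)² + c)/((π/L)² + 1) = (1 + c(L/π)²)/(1 + (L/π)²). (Direct route, valid since c ≤ 0: Poincaré gives c∫u² ≥ c(L/π)²∫(u')², so a(u,u) ≥ (1 + c(L/π)²)∫(u')², while ||u||_{H^1}² ≤ (1 + (L/π)²)∫(u')²; dividing yields the same α.) With (π/L)² = π^2/4 and c = -6/11, the largest admissible constant is α = ((π/L)² + c)/((π/L)² + 1).
Simplifying, α = (-24/11 + π^2)/(4 + π^2).


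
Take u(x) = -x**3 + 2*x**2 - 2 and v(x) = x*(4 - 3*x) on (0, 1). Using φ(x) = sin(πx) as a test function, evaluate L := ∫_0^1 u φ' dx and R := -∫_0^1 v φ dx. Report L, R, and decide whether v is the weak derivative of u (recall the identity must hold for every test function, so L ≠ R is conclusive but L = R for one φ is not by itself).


LHS = (-12 - π^2)/π^3, RHS = (-12 - π^2)/π^3. Yes, v = u' weakly.

u(x) = -x**3 + 2*x**2 - 2, classical derivative u'(x) = -3*x**2 + 4*x.
φ(x) = sin(πx), so φ'(x) = π*cos(π*x).
Note φ(0) = φ(1) = 0, so the boundary term u·φ vanishes.
LHS = ∫_0^1 u(x) φ'(x) dx = ∫_0^1 (-π*x^3*cos(π*x) + 2*π*x^2*cos(π*x) - 2*π*cos(π*x)) dx. Term by term:
  ∫_0^1 -2*π*cos(π*x) dx = 0;  ∫_0^1 -π*x^3*cos(π*x) dx = -12/π^3 + 3/π;  ∫_0^1 2*π*x^2*cos(π*x) dx = -4/π.
Sum: 0 + -12/π^3 + 3/π − 4/π = (-12 - π^2)/π^3.
So LHS = (-12 - π^2)/π^3.
∫_0^1 v(x) φ(x) dx = ∫_0^1 (-3*x^2*sin(π*x) + 4*x*sin(π*x)) dx. Term by term:
  ∫_0^1 -3*x^2*sin(π*x) dx = -3/π + 12/π^3;  ∫_0^1 4*x*sin(π*x) dx = 4/π.
Sum: -3/π + 12/π^3 + 4/π = (π^2 + 12)/π^3.
So RHS = -∫_0^1 v(x) φ(x) dx = (-12 - π^2)/π^3.
LHS = RHS, so the identity holds for this test φ.
Moreover u is smooth here and v(x) = u'(x) = -3*x**2 + 4*x pointwise, so the identity holds for every test function. Hence v is the weak derivative of u.


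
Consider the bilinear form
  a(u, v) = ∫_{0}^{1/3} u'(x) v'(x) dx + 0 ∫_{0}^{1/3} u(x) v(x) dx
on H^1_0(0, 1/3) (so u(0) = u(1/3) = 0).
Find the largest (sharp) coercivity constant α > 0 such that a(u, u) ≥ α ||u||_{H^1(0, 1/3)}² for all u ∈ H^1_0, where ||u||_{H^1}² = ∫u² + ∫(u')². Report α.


α = 9*π^2/(1 + 9*π^2)

Coercivity of a(·,·) on H^1_0(0, 1/3) means a(u, u) ≥ α ||u||_{H^1}² for every u ∈ H^1_0.
The interval has length L = 1/3, and Poincaré/coercivity depend only on L. Here a(u, u) = ∫(u')² + (0)·∫u².
Here c = 0, so a(u,u) = ∫(u')² alone. The condition a(u,u) ≥ α||u||_{H^1}² reads (1−α)∫(u')² ≥ (α−c)∫u². Any admissible α is ≤ 1 (rapidly oscillating u have ∫u²/∫(u')² → 0), and α = 1 would force 0 ≥ (1−c)∫u², impossible since c < 1; so 1−α > 0. By the sharp Poincaré inequality on H^1_0 of an interval of length L, ∫(u')² ≥ (π/L)²∫u² with equality for the first sine mode sin(π(x−x₀)/L) (x₀ the left endpoint), so the inequality holds for all u iff (1−α)(π/L)² ≥ α − c, i.e. α ≤ ((π/L)² + c)/((π/L)² + 1) = (1 + c(L/π)²)/(1 + (L/π)²). (Direct route, valid since c ≤ 0: Poincaré gives c∫u² ≥ c(L/π)²∫(u')², so a(u,u) ≥ (1 + c(L/π)²)∫(u')², while ||u||_{H^1}² ≤ (1 + (L/π)²)∫(u')²; dividing yields the same α.) With (π/L)² = 9*π^2 and c = 0, the largest admissible constant is α = ((π/L)² + c)/((π/L)² + 1).
Simplifying, α = 9*π^2/(1 + 9*π^2).


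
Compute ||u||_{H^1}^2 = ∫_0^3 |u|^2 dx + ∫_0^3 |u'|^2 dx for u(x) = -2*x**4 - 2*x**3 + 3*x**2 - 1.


||u||_{H^1}^2 = 198114/5

The H^1 norm (squared) on an interval (0, L) is
  ||u||_{H^1}^2 = ∫_0^L u(x)^2 dx + ∫_0^L u'(x)^2 dx.
Compute u'(x) = -8*x**3 - 6*x**2 + 6*x.
Then u(x)^2 = 4*x**8 + 8*x**7 - 8*x**6 - 12*x**5 + 13*x**4 + 4*x**3 - 6*x**2 + 1 and u'(x)^2 = 64*x**6 + 96*x**5 - 60*x**4 - 72*x**3 + 36*x**2.
Integrate each monomial from 0 to 3 using ∫_0^3 c·x^n dx = c·3^(n+1)/(n+1):
  ∫_0^3 u(x)^2 dx = ∫_0^3 (4*x^8 + 8*x^7 - 8*x^6 - 12*x^5 + 13*x^4 + 4*x^3 - 6*x^2 + 1) dx. Term by term:
    ∫_0^3 4*x^8 dx = 8748;  ∫_0^3 8*x^7 dx = 6561;  ∫_0^3 -8*x^6 dx = -17496/7;
    ∫_0^3 -12*x^5 dx = -1458;  ∫_0^3 13*x^4 dx = 3159/5;  ∫_0^3 4*x^3 dx = 81;
    ∫_0^3 -6*x^2 dx = -54;  ∫_0^3 1 dx = 3.
  Sum: 8748 + 6561 − 17496/7 − 1458 + 3159/5 + 81 − 54 + 3 = 420468/35.
  ∫_0^3 u'(x)^2 dx = ∫_0^3 (64*x^6 + 96*x^5 - 60*x^4 - 72*x^3 + 36*x^2) dx. Term by term:
    ∫_0^3 64*x^6 dx = 139968/7;  ∫_0^3 96*x^5 dx = 11664;  ∫_0^3 -60*x^4 dx = -2916;
    ∫_0^3 -72*x^3 dx = -1458;  ∫_0^3 36*x^2 dx = 324.
  Sum: 139968/7 + 11664 − 2916 − 1458 + 324 = 193266/7.
Adding: ||u||_{H^1}^2 = 420468/35 + 193266/7 = 198114/5.


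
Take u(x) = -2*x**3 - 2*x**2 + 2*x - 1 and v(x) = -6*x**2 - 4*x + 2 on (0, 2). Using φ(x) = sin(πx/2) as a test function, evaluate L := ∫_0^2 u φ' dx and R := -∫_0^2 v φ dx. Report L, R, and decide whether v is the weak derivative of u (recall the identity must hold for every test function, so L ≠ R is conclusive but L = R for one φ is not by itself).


LHS = -192/π^3 + 56/π, RHS = -192/π^3 + 56/π. Yes, v = u' weakly.

u(x) = -2*x**3 - 2*x**2 + 2*x - 1, classical derivative u'(x) = -6*x**2 - 4*x + 2.
φ(x) = sin(πx/2), so φ'(x) = π*cos(π*x/2)/2.
Note φ(0) = φ(2) = 0, so the boundary term u·φ vanishes.
LHS = ∫_0^2 u(x) φ'(x) dx = ∫_0^2 (-π*x^3*cos(π*x/2) - π*x^2*cos(π*x/2) + π*x*cos(π*x/2) - π*cos(π*x/2)/2) dx. Term by term:
  ∫_0^2 -π*cos(π*x/2)/2 dx = 0;  ∫_0^2 π*x*cos(π*x/2) dx = -8/π;  ∫_0^2 -π*x^2*cos(π*x/2) dx = 16/π;
  ∫_0^2 -π*x^3*cos(π*x/2) dx = -192/π^3 + 48/π.
Sum: 0 − 8/π + 16/π + -192/π^3 + 48/π = -192/π^3 + 56/π.
So LHS = -192/π^3 + 56/π.
∫_0^2 v(x) φ(x) dx = ∫_0^2 (-6*x^2*sin(π*x/2) - 4*x*sin(π*x/2) + 2*sin(π*x/2)) dx. Term by term:
  ∫_0^2 2*sin(π*x/2) dx = 8/π;  ∫_0^2 -6*x^2*sin(π*x/2) dx = -48/π + 192/π^3;  ∫_0^2 -4*x*sin(π*x/2) dx = -16/π.
Sum: 8/π + -48/π + 192/π^3 − 16/π = -56/π + 192/π^3.
So RHS = -∫_0^2 v(x) φ(x) dx = -192/π^3 + 56/π.
LHS = RHS, so the identity holds for this test φ.
Moreover u is smooth here and v(x) = u'(x) = -6*x**2 - 4*x + 2 pointwise, so the identity holds for every test function. Hence v is the weak derivative of u.


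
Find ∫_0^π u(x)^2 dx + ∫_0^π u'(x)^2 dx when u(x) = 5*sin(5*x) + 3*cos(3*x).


||u||_{H^1(0,π)}^2 = 370*π

u'(x) = -9*sin(3*x) + 25*cos(5*x).
Expand u² and (u')² and integrate term by term on (0, π), using: for integers n ≥ 1, ∫_0^π sin²(nx) dx = ∫_0^π cos²(nx) dx = π/2; for n ≠ n', ∫_0^π sin(nx)sin(n'x) dx = ∫_0^π cos(nx)cos(n'x) dx = 0; and by product-to-sum, ∫_0^π sin(nx)cos(n'x) dx = ½∫_0^π [sin((n+n')x) + sin((n−n')x)] dx, which is 0 when n+n' is even and 2n/(n²−n'²) when n+n' is odd (it need not vanish on (0, π)).
  u² squared terms: (3)²·∫cos(3x)² dx = 9·π/2 = 9*π/2;  (5)²·∫sin(5x)² dx = 25·π/2 = 25*π/2.
  u² cross terms: 2·(3)·(5)·∫cos(3x)·sin(5x) dx = 30·(0) = 0.
  So ∫_0^π u² dx = 9*π/2 + 25*π/2 + 0 = 17*π.
  (u')² squared terms: (-9)²·∫sin(3x)² dx = 81·π/2 = 81*π/2;  (25)²·∫cos(5x)² dx = 625·π/2 = 625*π/2.
  (u')² cross terms: 2·(-9)·(25)·∫sin(3x)·cos(5x) dx = -450·(0) = 0.
  So ∫_0^π (u')² dx = 81*π/2 + 625*π/2 + 0 = 353*π.
||u||_{H^1}^2 = (17*π) + (353*π) = 370*π.


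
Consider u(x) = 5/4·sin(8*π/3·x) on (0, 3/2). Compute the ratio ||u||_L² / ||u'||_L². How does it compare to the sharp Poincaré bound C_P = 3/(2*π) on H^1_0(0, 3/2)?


||u||_L² / ||u'||_L² = 3/(8*π) < C_P = 3/(2*π).

u(x) = 5/4·sin(8*π/3·x), so u'(x) = 10*π*cos(8*π*x/3)/3.
Writing u(x) = A·sin(kπx/L) with A = 5/4 and k = 4, use ∫_0^L sin²(kπx/L) dx = L/2 and ∫_0^L cos²(kπx/L) dx = L/2.
u² = 25/16·sin²(8*π/3·x) and (u')² = 100*π^2/9·cos²(8*π/3·x), and each of sin², cos² integrates to L/2 = 3/4 over (0, 3/2).
∫_0^3/2 u² dx = 75/64, so ||u||_L² = 5*sqrt(3)/8.
∫_0^3/2 (u')² dx = 25*π^2/3, so ||u'||_L² = 5*sqrt(3)*π/3.
Ratio ||u||_L² / ||u'||_L² = 3/(8*π).
Sharp Poincaré constant on H^1_0(0, 3/2) is C_P = L/π = 3/(2*π), achieved by sin(2*π/3·x).
This is the k = 4 harmonic; the ratio L/(kπ) is strictly less than C_P = L/π, consistent with the sharp inequality ||u||_L² ≤ C_P ||u'||_L².


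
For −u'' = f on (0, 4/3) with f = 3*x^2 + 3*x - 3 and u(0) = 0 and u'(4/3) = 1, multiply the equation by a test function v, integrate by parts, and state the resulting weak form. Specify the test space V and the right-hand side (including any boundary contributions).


V = {v ∈ H^1(0, 4/3) : v(0) = 0} (test functions vanish at x = 0 where u is specified); weak form: ∫_0^4/3 u'v' dx = ∫_0^4/3 (3*x^2 + 3*x - 3) v dx + v(4/3) for all v ∈ V.

Multiply both sides by a test function v and integrate from 0 to 4/3:
  ∫_0^4/3 −u''(x) v(x) dx = ∫_0^4/3 f(x) v(x) dx.
Integrate the LHS by parts once:
  ∫_0^4/3 −u'' v dx = −[u'(x) v(x)]_0^4/3 + ∫_0^4/3 u'(x) v'(x) dx.
Thus ∫_0^4/3 u'(x) v'(x) dx = ∫_0^4/3 f(x) v(x) dx + [u'(x) v(x)]_0^4/3.
Choose V so that boundary terms are either known or forced to vanish.
Mixed BC: u(0) = 0 (Dirichlet) and u'(4/3) = 1 (Neumann). Define V = {v ∈ H^1(0, 4/3) : v(0) = 0}. Then [u' v]_0^4/3 = u'(4/3)·v(4/3) − u'(0)·0 = v(4/3).
Weak formulation: find u (satisfying any essential BC) such that ∫_0^4/3 u'(x) v'(x) dx = ∫_0^4/3 f v dx + v(4/3) for all v ∈ V (Dirichlet at 0 absorbed into V; Neumann datum at x = 4/3 contributes the boundary term).
Substituting f(x) = 3*x^2 + 3*x - 3, the right-hand side is ∫_0^4/3 (3*x^2 + 3*x - 3) v dx + v(4/3).


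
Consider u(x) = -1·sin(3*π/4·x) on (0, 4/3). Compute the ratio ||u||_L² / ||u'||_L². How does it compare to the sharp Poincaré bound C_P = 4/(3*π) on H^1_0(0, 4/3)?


||u||_L² / ||u'||_L² = 4/(3*π) = C_P.

u(x) = -1·sin(3*π/4·x), so u'(x) = -3*π*cos(3*π*x/4)/4.
Writing u(x) = A·sin(kπx/L) with A = -1 and k = 1, use ∫_0^L sin²(kπx/L) dx = L/2 and ∫_0^L cos²(kπx/L) dx = L/2.
u² = 1·sin²(3*π/4·x) and (u')² = 9*π^2/16·cos²(3*π/4·x), and each of sin², cos² integrates to L/2 = 2/3 over (0, 4/3).
∫_0^4/3 u² dx = 2/3, so ||u||_L² = sqrt(6)/3.
∫_0^4/3 (u')² dx = 3*π^2/8, so ||u'||_L² = sqrt(6)*π/4.
Ratio ||u||_L² / ||u'||_L² = 4/(3*π).
Sharp Poincaré constant on H^1_0(0, 4/3) is C_P = L/π = 4/(3*π), achieved by sin(3*π/4·x).
This is the k = 1 eigenfunction (up to amplitude), so the ratio equals the sharp Poincaré constant exactly.


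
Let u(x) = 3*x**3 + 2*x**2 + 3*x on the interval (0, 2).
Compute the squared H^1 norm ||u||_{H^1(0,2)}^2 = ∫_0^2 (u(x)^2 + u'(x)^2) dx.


||u||_{H^1}^2 = 164266/105

The H^1 norm (squared) on an interval (0, L) is
  ||u||_{H^1}^2 = ∫_0^L u(x)^2 dx + ∫_0^L u'(x)^2 dx.
Compute u'(x) = 9*x**2 + 4*x + 3.
Then u(x)^2 = 9*x**6 + 12*x**5 + 22*x**4 + 12*x**3 + 9*x**2 and u'(x)^2 = 81*x**4 + 72*x**3 + 70*x**2 + 24*x + 9.
Integrate each monomial from 0 to 2 using ∫_0^2 c·x^n dx = c·2^(n+1)/(n+1):
  ∫_0^2 u(x)^2 dx = ∫_0^2 (9*x^6 + 12*x^5 + 22*x^4 + 12*x^3 + 9*x^2) dx. Term by term:
    ∫_0^2 9*x^6 dx = 1152/7;  ∫_0^2 12*x^5 dx = 128;  ∫_0^2 22*x^4 dx = 704/5;
    ∫_0^2 12*x^3 dx = 48;  ∫_0^2 9*x^2 dx = 24.
  Sum: 1152/7 + 128 + 704/5 + 48 + 24 = 17688/35.
  ∫_0^2 u'(x)^2 dx = ∫_0^2 (81*x^4 + 72*x^3 + 70*x^2 + 24*x + 9) dx. Term by term:
    ∫_0^2 81*x^4 dx = 2592/5;  ∫_0^2 72*x^3 dx = 288;  ∫_0^2 70*x^2 dx = 560/3;
    ∫_0^2 24*x dx = 48;  ∫_0^2 9 dx = 18.
  Sum: 2592/5 + 288 + 560/3 + 48 + 18 = 15886/15.
Adding: ||u||_{H^1}^2 = 17688/35 + 15886/15 = 164266/105.


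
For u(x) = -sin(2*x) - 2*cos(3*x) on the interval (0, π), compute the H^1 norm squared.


||u||_{H^1(0,π)}^2 = -32 + 45*π/2

u'(x) = 6*sin(3*x) - 2*cos(2*x).
Expand u² and (u')² and integrate term by term on (0, π), using: for integers n ≥ 1, ∫_0^π sin²(nx) dx = ∫_0^π cos²(nx) dx = π/2; for n ≠ n', ∫_0^π sin(nx)sin(n'x) dx = ∫_0^π cos(nx)cos(n'x) dx = 0; and by product-to-sum, ∫_0^π sin(nx)cos(n'x) dx = ½∫_0^π [sin((n+n')x) + sin((n−n')x)] dx, which is 0 when n+n' is even and 2n/(n²−n'²) when n+n' is odd (it need not vanish on (0, π)).
  u² squared terms: (-1)²·∫sin(2x)² dx = 1·π/2 = π/2;  (-2)²·∫cos(3x)² dx = 4·π/2 = 2*π.
  u² cross terms: 2·(-1)·(-2)·∫sin(2x)·cos(3x) dx = 4·(-4/5) = -16/5.
  So ∫_0^π u² dx = π/2 + 2*π − 16/5 = -16/5 + 5*π/2.
  (u')² squared terms: (-2)²·∫cos(2x)² dx = 4·π/2 = 2*π;  (6)²·∫sin(3x)² dx = 36·π/2 = 18*π.
  (u')² cross terms: 2·(-2)·(6)·∫cos(2x)·sin(3x) dx = -24·(6/5) = -144/5.
  So ∫_0^π (u')² dx = 2*π + 18*π − 144/5 = -144/5 + 20*π.
||u||_{H^1}^2 = (-16/5 + 5*π/2) + (-144/5 + 20*π) = -32 + 45*π/2.


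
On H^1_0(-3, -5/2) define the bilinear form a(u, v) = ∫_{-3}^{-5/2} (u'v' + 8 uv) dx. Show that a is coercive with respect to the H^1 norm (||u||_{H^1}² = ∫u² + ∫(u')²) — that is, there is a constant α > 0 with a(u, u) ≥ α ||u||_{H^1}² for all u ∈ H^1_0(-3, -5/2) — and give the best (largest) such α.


α = 1

Coercivity of a(·,·) on H^1_0(-3, -5/2) means a(u, u) ≥ α ||u||_{H^1}² for every u ∈ H^1_0.
The interval has length L = 1/2, and Poincaré/coercivity depend only on L. Here a(u, u) = ∫(u')² + (8)·∫u².
Here c = 8 ≥ 1, so a(u,u) = ∫(u')² + c∫u² ≥ ∫(u')² + ∫u² = ||u||_{H^1}², i.e. α = 1 works. No larger α is possible: a(u,u) ≥ α||u||_{H^1}² means (1−α)∫(u')² ≥ (α−c)∫u², and for the modes u_n = sin(nπ(x−x₀)/L) (x₀ the left endpoint) one has ∫u_n²/∫(u_n')² = (L/(nπ))² → 0, so a(u_n,u_n)/||u_n||_{H^1}² → 1. Hence the optimal constant is α = 1.
Therefore α = 1.


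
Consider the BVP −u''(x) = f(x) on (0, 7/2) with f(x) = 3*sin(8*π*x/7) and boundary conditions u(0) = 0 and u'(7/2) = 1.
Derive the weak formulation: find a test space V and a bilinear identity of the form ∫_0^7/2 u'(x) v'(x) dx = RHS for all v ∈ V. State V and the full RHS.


V = {v ∈ H^1(0, 7/2) : v(0) = 0} (test functions vanish at x = 0 where u is specified); weak form: ∫_0^7/2 u'v' dx = ∫_0^7/2 (3*sin(8*π*x/7)) v dx + v(7/2) for all v ∈ V.

Multiply both sides by a test function v and integrate from 0 to 7/2:
  ∫_0^7/2 −u''(x) v(x) dx = ∫_0^7/2 f(x) v(x) dx.
Integrate the LHS by parts once:
  ∫_0^7/2 −u'' v dx = −[u'(x) v(x)]_0^7/2 + ∫_0^7/2 u'(x) v'(x) dx.
Thus ∫_0^7/2 u'(x) v'(x) dx = ∫_0^7/2 f(x) v(x) dx + [u'(x) v(x)]_0^7/2.
Choose V so that boundary terms are either known or forced to vanish.
Mixed BC: u(0) = 0 (Dirichlet) and u'(7/2) = 1 (Neumann). Define V = {v ∈ H^1(0, 7/2) : v(0) = 0}. Then [u' v]_0^7/2 = u'(7/2)·v(7/2) − u'(0)·0 = v(7/2).
Weak formulation: find u (satisfying any essential BC) such that ∫_0^7/2 u'(x) v'(x) dx = ∫_0^7/2 f v dx + v(7/2) for all v ∈ V (Dirichlet at 0 absorbed into V; Neumann datum at x = 7/2 contributes the boundary term).
Substituting f(x) = 3*sin(8*π*x/7), the right-hand side is ∫_0^7/2 (3*sin(8*π*x/7)) v dx + v(7/2).


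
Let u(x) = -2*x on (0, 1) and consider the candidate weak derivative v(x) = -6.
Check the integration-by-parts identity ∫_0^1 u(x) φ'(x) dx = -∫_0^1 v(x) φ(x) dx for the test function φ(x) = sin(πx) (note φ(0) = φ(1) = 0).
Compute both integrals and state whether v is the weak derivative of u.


LHS = 4/π, RHS = 12/π. No, v is not the weak derivative of u.

u(x) = -2*x, classical derivative u'(x) = -2.
φ(x) = sin(πx), so φ'(x) = π*cos(π*x).
Note φ(0) = φ(1) = 0, so the boundary term u·φ vanishes.
LHS = ∫_0^1 u(x) φ'(x) dx = ∫_0^1 (-2*π*x*cos(π*x)) dx. Term by term:
  ∫_0^1 -2*π*x*cos(π*x) dx = 4/π.
So LHS = 4/π.
∫_0^1 v(x) φ(x) dx = ∫_0^1 (-6*sin(π*x)) dx. Term by term:
  ∫_0^1 -6*sin(π*x) dx = -12/π.
So RHS = -∫_0^1 v(x) φ(x) dx = 12/π.
LHS − RHS = -8/π ≠ 0, so the identity fails.
(For a valid weak derivative the identity must hold for EVERY test function, in particular this one. The failure shows v is NOT the weak derivative of u.)
Correct weak derivative would be u'(x) = -2.


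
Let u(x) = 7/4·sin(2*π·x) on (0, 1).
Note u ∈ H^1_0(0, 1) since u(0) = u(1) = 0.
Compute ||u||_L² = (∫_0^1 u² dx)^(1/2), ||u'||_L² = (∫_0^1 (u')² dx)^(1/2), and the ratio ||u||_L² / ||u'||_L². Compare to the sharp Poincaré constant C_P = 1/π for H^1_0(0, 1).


||u||_L² / ||u'||_L² = 1/(2*π) < C_P = 1/π.

u(x) = 7/4·sin(2*π·x), so u'(x) = 7*π*cos(2*π*x)/2.
Writing u(x) = A·sin(kπx/L) with A = 7/4 and k = 2, use ∫_0^L sin²(kπx/L) dx = L/2 and ∫_0^L cos²(kπx/L) dx = L/2.
u² = 49/16·sin²(2*π·x) and (u')² = 49*π^2/4·cos²(2*π·x), and each of sin², cos² integrates to L/2 = 1/2 over (0, 1).
∫_0^1 u² dx = 49/32, so ||u||_L² = 7*sqrt(2)/8.
∫_0^1 (u')² dx = 49*π^2/8, so ||u'||_L² = 7*sqrt(2)*π/4.
Ratio ||u||_L² / ||u'||_L² = 1/(2*π).
Sharp Poincaré constant on H^1_0(0, 1) is C_P = L/π = 1/π, achieved by sin(π·x).
This is the k = 2 harmonic; the ratio L/(kπ) is strictly less than C_P = L/π, consistent with the sharp inequality ||u||_L² ≤ C_P ||u'||_L².


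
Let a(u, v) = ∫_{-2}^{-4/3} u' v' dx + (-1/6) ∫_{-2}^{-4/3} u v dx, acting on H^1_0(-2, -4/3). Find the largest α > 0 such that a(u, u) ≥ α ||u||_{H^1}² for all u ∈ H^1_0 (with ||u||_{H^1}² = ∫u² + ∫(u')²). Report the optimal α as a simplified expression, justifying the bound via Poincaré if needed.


α = (-2 + 27*π^2)/(3*(4 + 9*π^2))

Coercivity of a(·,·) on H^1_0(-2, -4/3) means a(u, u) ≥ α ||u||_{H^1}² for every u ∈ H^1_0.
The interval has length L = 2/3, and Poincaré/coercivity depend only on L. Here a(u, u) = ∫(u')² + (-1/6)·∫u².
Here c = -1/6 < 0 with |c| < (π/L)² = 9*π^2/4, so coercivity still holds. The condition a(u,u) ≥ α||u||_{H^1}² reads (1−α)∫(u')² ≥ (α−c)∫u². Any admissible α is ≤ 1 (rapidly oscillating u have ∫u²/∫(u')² → 0), and α = 1 would force 0 ≥ (1−c)∫u², impossible since c < 1; so 1−α > 0. By the sharp Poincaré inequality on H^1_0 of an interval of length L, ∫(u')² ≥ (π/L)²∫u² with equality for the first sine mode sin(π(x−x₀)/L) (x₀ the left endpoint), so the inequality holds for all u iff (1−α)(π/L)² ≥ α − c, i.e. α ≤ ((π/L)² + c)/((π/L)² + 1) = (1 + c(L/π)²)/(1 + (L/π)²). (Direct route, valid since c ≤ 0: Poincaré gives c∫u² ≥ c(L/π)²∫(u')², so a(u,u) ≥ (1 + c(L/π)²)∫(u')², while ||u||_{H^1}² ≤ (1 + (L/π)²)∫(u')²; dividing yields the same α.) With (π/L)² = 9*π^2/4 and c = -1/6, the largest admissible constant is α = ((π/L)² + c)/((π/L)² + 1).
Simplifying, α = (-2 + 27*π^2)/(3*(4 + 9*π^2)).


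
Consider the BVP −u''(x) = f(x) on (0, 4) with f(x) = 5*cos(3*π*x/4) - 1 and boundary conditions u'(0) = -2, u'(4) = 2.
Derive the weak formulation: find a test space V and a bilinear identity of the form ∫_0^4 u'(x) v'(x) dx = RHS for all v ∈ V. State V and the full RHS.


V = H^1(0, 4) (v unrestricted at boundary; u is determined up to an additive constant); weak form: ∫_0^4 u'v' dx = ∫_0^4 (5*cos(3*π*x/4) - 1) v dx + 2·v(4) + 2·v(0) for all v ∈ V.

Multiply both sides by a test function v and integrate from 0 to 4:
  ∫_0^4 −u''(x) v(x) dx = ∫_0^4 f(x) v(x) dx.
Integrate the LHS by parts once:
  ∫_0^4 −u'' v dx = −[u'(x) v(x)]_0^4 + ∫_0^4 u'(x) v'(x) dx.
Thus ∫_0^4 u'(x) v'(x) dx = ∫_0^4 f(x) v(x) dx + [u'(x) v(x)]_0^4.
Choose V so that boundary terms are either known or forced to vanish.
u has inhomogeneous Neumann u'(0) = -2, u'(4) = 2. [u' v]_0^4 = (2)·v(4) − (-2)·v(0) = 2·v(4) + 2·v(0). Take V = H^1(0, 4); boundary term becomes part of RHS.
Weak formulation: find u (satisfying any essential BC) such that ∫_0^4 u'(x) v'(x) dx = ∫_0^4 f v dx + 2·v(4) + 2·v(0) for all v ∈ V (Neumann data are natural BCs: they enter the RHS as boundary terms).
Substituting f(x) = 5*cos(3*π*x/4) - 1, the right-hand side is ∫_0^4 (5*cos(3*π*x/4) - 1) v dx + 2·v(4) + 2·v(0).
Compatibility check (pure Neumann): taking v ≡ 1 ∈ V gives 0 = ∫_0^4 f dx + (2) − (-2), i.e. ∫_0^4 f dx must equal u'(0) − u'(4) = -4. Indeed ∫_0^4 (5*cos(3*π*x/4) - 1) dx = -4, so the data are compatible. The solution is then unique only up to an additive constant (fix it e.g. by requiring ∫_0^4 u dx = 0).


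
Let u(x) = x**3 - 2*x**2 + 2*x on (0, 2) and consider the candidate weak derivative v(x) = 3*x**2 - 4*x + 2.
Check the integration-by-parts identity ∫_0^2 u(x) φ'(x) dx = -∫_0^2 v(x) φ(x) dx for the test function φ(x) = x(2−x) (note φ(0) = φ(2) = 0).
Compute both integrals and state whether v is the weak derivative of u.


LHS = -32/15, RHS = -32/15. Yes, v = u' weakly.

u(x) = x**3 - 2*x**2 + 2*x, classical derivative u'(x) = 3*x**2 - 4*x + 2.
φ(x) = x(2−x), so φ'(x) = 2 - 2*x.
Note φ(0) = φ(2) = 0, so the boundary term u·φ vanishes.
LHS = ∫_0^2 u(x) φ'(x) dx = ∫_0^2 (-2*x^4 + 6*x^3 - 8*x^2 + 4*x) dx. Term by term:
  ∫_0^2 -2*x^4 dx = -64/5;  ∫_0^2 6*x^3 dx = 24;  ∫_0^2 -8*x^2 dx = -64/3;
  ∫_0^2 4*x dx = 8.
Sum: -64/5 + 24 − 64/3 + 8 = -32/15.
So LHS = -32/15.
∫_0^2 v(x) φ(x) dx = ∫_0^2 (-3*x^4 + 10*x^3 - 10*x^2 + 4*x) dx. Term by term:
  ∫_0^2 -3*x^4 dx = -96/5;  ∫_0^2 10*x^3 dx = 40;  ∫_0^2 -10*x^2 dx = -80/3;
  ∫_0^2 4*x dx = 8.
Sum: -96/5 + 40 − 80/3 + 8 = 32/15.
So RHS = -∫_0^2 v(x) φ(x) dx = -32/15.
LHS = RHS, so the identity holds for this test φ.
Moreover u is smooth here and v(x) = u'(x) = 3*x**2 - 4*x + 2 pointwise, so the identity holds for every test function. Hence v is the weak derivative of u.


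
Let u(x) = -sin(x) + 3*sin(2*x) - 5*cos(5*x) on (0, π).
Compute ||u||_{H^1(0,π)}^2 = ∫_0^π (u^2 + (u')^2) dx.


||u||_{H^1(0,π)}^2 = 1040/7 + 697*π/2

u'(x) = 25*sin(5*x) - cos(x) + 6*cos(2*x).
Expand u² and (u')² and integrate term by term on (0, π), using: for integers n ≥ 1, ∫_0^π sin²(nx) dx = ∫_0^π cos²(nx) dx = π/2; for n ≠ n', ∫_0^π sin(nx)sin(n'x) dx = ∫_0^π cos(nx)cos(n'x) dx = 0; and by product-to-sum, ∫_0^π sin(nx)cos(n'x) dx = ½∫_0^π [sin((n+n')x) + sin((n−n')x)] dx, which is 0 when n+n' is even and 2n/(n²−n'²) when n+n' is odd (it need not vanish on (0, π)).
  u² squared terms: (-1)²·∫sin(x)² dx = 1·π/2 = π/2;  (-5)²·∫cos(5x)² dx = 25·π/2 = 25*π/2;  (3)²·∫sin(2x)² dx = 9·π/2 = 9*π/2.
  u² cross terms: 2·(-1)·(-5)·∫sin(x)·cos(5x) dx = 10·(0) = 0;  2·(-1)·(3)·∫sin(x)·sin(2x) dx = -6·(0) = 0;  2·(-5)·(3)·∫cos(5x)·sin(2x) dx = -30·(-4/21) = 40/7.
  So ∫_0^π u² dx = π/2 + 25*π/2 + 9*π/2 + 0 + 0 + 40/7 = 40/7 + 35*π/2.
  (u')² squared terms: (-1)²·∫cos(x)² dx = 1·π/2 = π/2;  (6)²·∫cos(2x)² dx = 36·π/2 = 18*π;  (25)²·∫sin(5x)² dx = 625·π/2 = 625*π/2.
  (u')² cross terms: 2·(-1)·(6)·∫cos(x)·cos(2x) dx = -12·(0) = 0;  2·(-1)·(25)·∫cos(x)·sin(5x) dx = -50·(0) = 0;  2·(6)·(25)·∫cos(2x)·sin(5x) dx = 300·(10/21) = 1000/7.
  So ∫_0^π (u')² dx = π/2 + 18*π + 625*π/2 + 0 + 0 + 1000/7 = 1000/7 + 331*π.
||u||_{H^1}^2 = (40/7 + 35*π/2) + (1000/7 + 331*π) = 1040/7 + 697*π/2.


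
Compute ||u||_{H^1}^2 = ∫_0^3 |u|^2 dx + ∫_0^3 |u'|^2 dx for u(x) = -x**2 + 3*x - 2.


||u||_{H^1}^2 = 111/10

The H^1 norm (squared) on an interval (0, L) is
  ||u||_{H^1}^2 = ∫_0^L u(x)^2 dx + ∫_0^L u'(x)^2 dx.
Compute u'(x) = 3 - 2*x.
Then u(x)^2 = x**4 - 6*x**3 + 13*x**2 - 12*x + 4 and u'(x)^2 = 4*x**2 - 12*x + 9.
Integrate each monomial from 0 to 3 using ∫_0^3 c·x^n dx = c·3^(n+1)/(n+1):
  ∫_0^3 u(x)^2 dx = ∫_0^3 (x^4 - 6*x^3 + 13*x^2 - 12*x + 4) dx. Term by term:
    ∫_0^3 x^4 dx = 243/5;  ∫_0^3 -6*x^3 dx = -243/2;  ∫_0^3 13*x^2 dx = 117;
    ∫_0^3 -12*x dx = -54;  ∫_0^3 4 dx = 12.
  Sum: 243/5 − 243/2 + 117 − 54 + 12 = 21/10.
  ∫_0^3 u'(x)^2 dx = ∫_0^3 (4*x^2 - 12*x + 9) dx. Term by term:
    ∫_0^3 4*x^2 dx = 36;  ∫_0^3 -12*x dx = -54;  ∫_0^3 9 dx = 27.
  Sum: 36 − 54 + 27 = 9.
Adding: ||u||_{H^1}^2 = 21/10 + 9 = 111/10.


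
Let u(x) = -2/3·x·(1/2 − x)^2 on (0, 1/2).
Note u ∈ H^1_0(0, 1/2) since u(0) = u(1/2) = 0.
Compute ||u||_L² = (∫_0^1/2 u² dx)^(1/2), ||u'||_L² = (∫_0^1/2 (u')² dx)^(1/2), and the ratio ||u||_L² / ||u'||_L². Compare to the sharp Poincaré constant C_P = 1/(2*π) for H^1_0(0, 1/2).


||u||_L² / ||u'||_L² = sqrt(14)/28 < C_P = 1/(2*π).

u(x) = -2/3·x·(1/2 − x)^2, so u'(x) = (1 - 6*x)*(2*x - 1)/6.
u(x) = -2/3·x·(1/2 − x)^2 vanishes at x = 0 and x = 1/2, so u ∈ H^1_0(0, 1/2). Differentiate via the product rule and integrate the resulting polynomials term by term.
  ∫_0^1/2 u² dx = ∫_0^1/2 (4*x^6/9 - 8*x^5/9 + 2*x^4/3 - 2*x^3/9 + x^2/36) dx. Term by term:
    ∫_0^1/2 4*x^6/9 dx = 1/2016;  ∫_0^1/2 -8*x^5/9 dx = -1/432;  ∫_0^1/2 2*x^4/3 dx = 1/240;
    ∫_0^1/2 -2*x^3/9 dx = -1/288;  ∫_0^1/2 x^2/36 dx = 1/864.
  Sum: 1/2016 − 1/432 + 1/240 − 1/288 + 1/864 = 1/30240.
  ∫_0^1/2 (u')² dx = ∫_0^1/2 (4*x^4 - 16*x^3/3 + 22*x^2/9 - 4*x/9 + 1/36) dx. Term by term:
    ∫_0^1/2 4*x^4 dx = 1/40;  ∫_0^1/2 -16*x^3/3 dx = -1/12;  ∫_0^1/2 22*x^2/9 dx = 11/108;
    ∫_0^1/2 -4*x/9 dx = -1/18;  ∫_0^1/2 1/36 dx = 1/72.
  Sum: 1/40 − 1/12 + 11/108 − 1/18 + 1/72 = 1/540.
∫_0^1/2 u² dx = 1/30240, so ||u||_L² = sqrt(210)/2520.
∫_0^1/2 (u')² dx = 1/540, so ||u'||_L² = sqrt(15)/90.
Ratio ||u||_L² / ||u'||_L² = sqrt(14)/28.
Sharp Poincaré constant on H^1_0(0, 1/2) is C_P = L/π = 1/(2*π), achieved by sin(2*π·x).
A polynomial bump cannot attain the sharp Poincaré constant (only the first sine eigenfunction does), so the ratio is strictly less than C_P, consistent with ||u||_L² ≤ C_P ||u'||_L².
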